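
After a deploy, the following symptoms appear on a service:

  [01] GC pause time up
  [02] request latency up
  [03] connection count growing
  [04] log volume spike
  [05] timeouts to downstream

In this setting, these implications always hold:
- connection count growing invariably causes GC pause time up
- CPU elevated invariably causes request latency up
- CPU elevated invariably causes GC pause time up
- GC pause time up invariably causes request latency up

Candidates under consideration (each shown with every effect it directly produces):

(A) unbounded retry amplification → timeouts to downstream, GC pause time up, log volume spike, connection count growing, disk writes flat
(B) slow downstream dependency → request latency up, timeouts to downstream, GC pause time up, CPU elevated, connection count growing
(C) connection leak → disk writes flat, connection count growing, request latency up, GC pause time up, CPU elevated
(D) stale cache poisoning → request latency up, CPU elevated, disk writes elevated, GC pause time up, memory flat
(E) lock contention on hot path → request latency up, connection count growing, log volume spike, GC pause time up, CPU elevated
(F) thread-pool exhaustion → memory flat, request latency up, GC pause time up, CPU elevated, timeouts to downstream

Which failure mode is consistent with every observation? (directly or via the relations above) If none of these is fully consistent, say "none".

Checking each candidate against the observations:
(A) unbounded retry amplification — accounts for every observation (request latency up by GC pause time up → request latency up)
(B) slow downstream dependency — GC pause time up +; request latency up +; connection count growing +; log volume spike -; timeouts to downstream +
(C) connection leak — GC pause time up +; request latency up +; connection count growing +; log volume spike -; timeouts to downstream -
(D) stale cache poisoning — GC pause time up +; request latency up +; connection count growing -; log volume spike -; timeouts to downstream -
(E) lock contention on hot path — does not account for timeouts to downstream
(F) thread-pool exhaustion — does not account for connection count growing, log volume spike
(A) alone accounts for all the evidence.

A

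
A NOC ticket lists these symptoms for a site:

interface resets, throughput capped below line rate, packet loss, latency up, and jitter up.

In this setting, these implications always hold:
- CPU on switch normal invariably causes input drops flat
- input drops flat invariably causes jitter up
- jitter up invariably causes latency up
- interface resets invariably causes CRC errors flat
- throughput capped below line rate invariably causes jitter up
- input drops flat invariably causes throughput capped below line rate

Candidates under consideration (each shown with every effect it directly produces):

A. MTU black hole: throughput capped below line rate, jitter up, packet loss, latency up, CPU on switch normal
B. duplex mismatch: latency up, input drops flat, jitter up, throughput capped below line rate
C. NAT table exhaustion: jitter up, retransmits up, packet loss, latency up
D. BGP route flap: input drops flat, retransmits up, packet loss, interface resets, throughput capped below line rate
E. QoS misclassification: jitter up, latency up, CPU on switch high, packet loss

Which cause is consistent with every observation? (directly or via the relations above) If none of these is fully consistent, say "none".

Testing each hypothesis:
(A) MTU black hole — does not account for interface resets
(B) duplex mismatch — interface resets -; throughput capped below line rate +; packet loss -; latency up +; jitter up +
(C) NAT table exhaustion — interface resets -; throughput capped below line rate -; packet loss +; latency up +; jitter up +
(D) BGP route flap — interface resets +; throughput capped below line rate +; packet loss +; latency up + (through throughput capped below line rate → jitter up → latency up); jitter up + (through throughput capped below line rate → jitter up)
(E) QoS misclassification — interface resets -; throughput capped below line rate -; packet loss +; latency up +; jitter up +
(D) is the only candidate with no mismatches.

D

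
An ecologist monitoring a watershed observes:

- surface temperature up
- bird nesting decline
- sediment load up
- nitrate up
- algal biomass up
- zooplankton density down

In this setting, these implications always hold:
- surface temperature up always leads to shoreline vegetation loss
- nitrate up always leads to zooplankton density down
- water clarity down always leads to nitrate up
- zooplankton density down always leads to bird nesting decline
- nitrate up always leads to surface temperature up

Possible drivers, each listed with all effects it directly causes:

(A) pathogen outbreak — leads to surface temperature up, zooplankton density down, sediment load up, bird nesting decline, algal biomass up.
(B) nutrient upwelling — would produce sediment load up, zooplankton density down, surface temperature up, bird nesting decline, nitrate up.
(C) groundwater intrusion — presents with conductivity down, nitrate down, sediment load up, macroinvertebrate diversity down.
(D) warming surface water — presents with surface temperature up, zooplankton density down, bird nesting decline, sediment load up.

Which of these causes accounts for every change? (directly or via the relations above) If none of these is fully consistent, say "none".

none

Testing each hypothesis:
(A) pathogen outbreak — surface temperature up yes; bird nesting decline yes; sediment load up yes; nitrate up NO; algal biomass up yes; zooplankton density down yes
(B) nutrient upwelling — does not account for algal biomass up
(C) groundwater intrusion — surface temperature up NO; bird nesting decline NO; sediment load up yes; nitrate up NO; algal biomass up NO; zooplankton density down NO
(D) warming surface water — surface temperature up yes; bird nesting decline yes; sediment load up yes; nitrate up NO; algal biomass up NO; zooplankton density down yes
Every candidate fails on at least one observation.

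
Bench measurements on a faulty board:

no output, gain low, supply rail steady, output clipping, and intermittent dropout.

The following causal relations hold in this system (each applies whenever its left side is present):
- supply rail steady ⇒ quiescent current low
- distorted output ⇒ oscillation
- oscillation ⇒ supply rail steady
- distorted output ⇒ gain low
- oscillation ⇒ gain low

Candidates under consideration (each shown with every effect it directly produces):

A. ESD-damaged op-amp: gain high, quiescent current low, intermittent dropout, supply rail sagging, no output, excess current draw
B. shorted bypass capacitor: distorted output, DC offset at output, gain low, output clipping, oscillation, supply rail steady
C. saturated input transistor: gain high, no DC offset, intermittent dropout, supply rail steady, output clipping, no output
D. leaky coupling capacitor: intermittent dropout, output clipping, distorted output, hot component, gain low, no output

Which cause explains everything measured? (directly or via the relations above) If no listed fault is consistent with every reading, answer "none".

Testing each hypothesis:
(A) ESD-damaged op-amp — no output ✓; gain low ✗; supply rail steady ✗; output clipping ✗; intermittent dropout ✓
(B) shorted bypass capacitor — no output ✗; gain low ✓; supply rail steady ✓; output clipping ✓; intermittent dropout ✗
(C) saturated input transistor — no output ✓; gain low ✗; supply rail steady ✓; output clipping ✓; intermittent dropout ✓
(D) leaky coupling capacitor — accounts for every observation (supply rail steady by distorted output → oscillation → supply rail steady)
(D) alone accounts for all the evidence.

D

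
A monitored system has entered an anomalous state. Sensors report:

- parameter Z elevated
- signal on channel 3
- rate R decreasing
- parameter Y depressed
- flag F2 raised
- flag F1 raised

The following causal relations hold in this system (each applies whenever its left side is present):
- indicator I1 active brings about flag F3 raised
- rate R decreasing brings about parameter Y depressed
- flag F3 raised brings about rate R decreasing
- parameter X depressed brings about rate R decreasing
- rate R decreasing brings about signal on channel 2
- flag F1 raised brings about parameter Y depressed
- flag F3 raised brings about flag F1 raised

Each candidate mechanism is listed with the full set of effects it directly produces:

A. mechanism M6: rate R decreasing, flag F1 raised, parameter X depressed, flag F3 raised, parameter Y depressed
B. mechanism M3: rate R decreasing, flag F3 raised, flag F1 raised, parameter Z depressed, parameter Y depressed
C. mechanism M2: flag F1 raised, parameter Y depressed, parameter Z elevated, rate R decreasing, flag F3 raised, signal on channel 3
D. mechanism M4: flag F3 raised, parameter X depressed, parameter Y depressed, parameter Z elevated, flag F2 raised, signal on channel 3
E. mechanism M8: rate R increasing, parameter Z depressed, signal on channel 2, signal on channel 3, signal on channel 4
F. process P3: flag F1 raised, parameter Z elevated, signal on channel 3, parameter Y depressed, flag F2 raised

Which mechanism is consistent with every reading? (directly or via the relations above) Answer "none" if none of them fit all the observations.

Per-candidate check:
(A) mechanism M6 — does not account for parameter Z elevated, signal on channel 3, flag F2 raised
(B) mechanism M3 — parameter Z elevated NO; signal on channel 3 NO; rate R decreasing yes; parameter Y depressed yes; flag F2 raised NO; flag F1 raised yes
(C) mechanism M2 — does not account for flag F2 raised
(D) mechanism M4 — accounts for every observation (rate R decreasing through parameter X depressed → rate R decreasing)
(E) mechanism M8 — fails on parameter Z elevated, rate R decreasing, parameter Y depressed, flag F2 raised, flag F1 raised (predicts parameter Z depressed, not parameter Z elevated; predicts rate R increasing, not rate R decreasing)
(F) process P3 — parameter Z elevated yes; signal on channel 3 yes; rate R decreasing NO; parameter Y depressed yes; flag F2 raised yes; flag F1 raised yes
(D) alone accounts for all the evidence.

D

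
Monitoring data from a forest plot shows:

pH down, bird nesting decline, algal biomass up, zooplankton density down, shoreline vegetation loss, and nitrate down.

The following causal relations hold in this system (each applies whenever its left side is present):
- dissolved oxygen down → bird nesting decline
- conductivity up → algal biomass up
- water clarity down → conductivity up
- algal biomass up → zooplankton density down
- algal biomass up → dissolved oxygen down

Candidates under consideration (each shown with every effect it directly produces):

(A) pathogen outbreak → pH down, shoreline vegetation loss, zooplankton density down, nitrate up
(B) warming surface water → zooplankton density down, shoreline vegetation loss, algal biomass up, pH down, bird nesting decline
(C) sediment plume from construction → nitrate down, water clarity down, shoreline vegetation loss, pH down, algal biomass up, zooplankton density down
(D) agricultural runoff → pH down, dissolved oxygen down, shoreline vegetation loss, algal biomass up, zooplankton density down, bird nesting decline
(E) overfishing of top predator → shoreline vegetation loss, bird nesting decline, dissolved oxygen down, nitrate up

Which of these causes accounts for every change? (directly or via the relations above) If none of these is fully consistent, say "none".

Testing each hypothesis:
(A) pathogen outbreak — pH down yes; bird nesting decline NO; algal biomass up NO; zooplankton density down yes; shoreline vegetation loss yes; nitrate down NO
(B) warming surface water — pH down yes; bird nesting decline yes; algal biomass up yes; zooplankton density down yes; shoreline vegetation loss yes; nitrate down NO
(C) sediment plume from construction — accounts for every observation (bird nesting decline by algal biomass up → dissolved oxygen down → bird nesting decline)
(D) agricultural runoff — pH down yes; bird nesting decline yes; algal biomass up yes; zooplankton density down yes; shoreline vegetation loss yes; nitrate down NO
(E) overfishing of top predator — fails on pH down, algal biomass up, zooplankton density down, nitrate down (predicts nitrate up, not nitrate down)
(C) alone accounts for all the evidence.

C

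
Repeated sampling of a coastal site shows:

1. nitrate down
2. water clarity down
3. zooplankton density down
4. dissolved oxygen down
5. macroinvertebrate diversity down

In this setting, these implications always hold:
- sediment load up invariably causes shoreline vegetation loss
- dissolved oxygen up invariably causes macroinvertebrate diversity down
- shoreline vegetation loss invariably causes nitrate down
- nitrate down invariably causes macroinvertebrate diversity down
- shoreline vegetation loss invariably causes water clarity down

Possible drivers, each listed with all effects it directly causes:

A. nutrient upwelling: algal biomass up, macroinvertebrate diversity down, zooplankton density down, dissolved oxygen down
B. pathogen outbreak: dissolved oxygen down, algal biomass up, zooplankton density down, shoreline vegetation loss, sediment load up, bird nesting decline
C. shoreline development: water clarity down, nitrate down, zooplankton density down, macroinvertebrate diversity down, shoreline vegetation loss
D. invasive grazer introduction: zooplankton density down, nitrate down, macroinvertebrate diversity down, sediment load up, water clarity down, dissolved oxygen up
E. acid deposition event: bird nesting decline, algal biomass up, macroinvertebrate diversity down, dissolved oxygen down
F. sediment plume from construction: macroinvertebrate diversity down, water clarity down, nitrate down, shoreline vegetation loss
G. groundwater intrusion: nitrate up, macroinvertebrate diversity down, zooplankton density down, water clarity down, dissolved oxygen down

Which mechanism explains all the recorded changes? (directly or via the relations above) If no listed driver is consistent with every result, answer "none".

For each candidate, compare predicted effects to what was observed:
(A) nutrient upwelling — nitrate down miss; water clarity down miss; zooplankton density down match; dissolved oxygen down match; macroinvertebrate diversity down match
(B) pathogen outbreak — nitrate down match (through shoreline vegetation loss → nitrate down); water clarity down match (through shoreline vegetation loss → water clarity down); zooplankton density down match; dissolved oxygen down match; macroinvertebrate diversity down match (through shoreline vegetation loss → nitrate down → macroinvertebrate diversity down)
(C) shoreline development — nitrate down match; water clarity down match; zooplankton density down match; dissolved oxygen down miss; macroinvertebrate diversity down match
(D) invasive grazer introduction — nitrate down match; water clarity down match; zooplankton density down match; dissolved oxygen down miss; macroinvertebrate diversity down match
(E) acid deposition event — does not account for nitrate down, water clarity down, zooplankton density down
(F) sediment plume from construction — nitrate down match; water clarity down match; zooplankton density down miss; dissolved oxygen down miss; macroinvertebrate diversity down match
(G) groundwater intrusion — nitrate down miss; water clarity down match; zooplankton density down match; dissolved oxygen down match; macroinvertebrate diversity down match
(B) alone accounts for all the evidence.

B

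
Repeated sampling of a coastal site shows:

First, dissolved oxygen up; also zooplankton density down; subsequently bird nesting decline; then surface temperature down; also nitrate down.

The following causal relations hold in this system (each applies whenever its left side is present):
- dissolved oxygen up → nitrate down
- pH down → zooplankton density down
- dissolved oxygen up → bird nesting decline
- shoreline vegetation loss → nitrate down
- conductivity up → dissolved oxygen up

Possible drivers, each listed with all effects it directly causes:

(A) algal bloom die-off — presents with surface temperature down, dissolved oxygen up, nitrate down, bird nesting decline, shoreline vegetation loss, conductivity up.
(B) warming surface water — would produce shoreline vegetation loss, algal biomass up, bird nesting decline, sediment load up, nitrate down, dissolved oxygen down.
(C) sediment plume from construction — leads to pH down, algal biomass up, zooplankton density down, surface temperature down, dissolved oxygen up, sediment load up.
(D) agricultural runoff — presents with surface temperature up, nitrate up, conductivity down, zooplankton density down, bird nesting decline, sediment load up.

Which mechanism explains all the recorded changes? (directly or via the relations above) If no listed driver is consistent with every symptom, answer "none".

Per-candidate check:
(A) algal bloom die-off — does not account for zooplankton density down
(B) warming surface water — dissolved oxygen up NO; zooplankton density down NO; bird nesting decline yes; surface temperature down NO; nitrate down yes
(C) sediment plume from construction — dissolved oxygen up yes; zooplankton density down yes; bird nesting decline yes (by dissolved oxygen up → bird nesting decline); surface temperature down yes; nitrate down yes (by dissolved oxygen up → nitrate down)
(D) agricultural runoff — dissolved oxygen up NO; zooplankton density down yes; bird nesting decline yes; surface temperature down NO; nitrate down NO
(C) is the only candidate with no mismatches.

C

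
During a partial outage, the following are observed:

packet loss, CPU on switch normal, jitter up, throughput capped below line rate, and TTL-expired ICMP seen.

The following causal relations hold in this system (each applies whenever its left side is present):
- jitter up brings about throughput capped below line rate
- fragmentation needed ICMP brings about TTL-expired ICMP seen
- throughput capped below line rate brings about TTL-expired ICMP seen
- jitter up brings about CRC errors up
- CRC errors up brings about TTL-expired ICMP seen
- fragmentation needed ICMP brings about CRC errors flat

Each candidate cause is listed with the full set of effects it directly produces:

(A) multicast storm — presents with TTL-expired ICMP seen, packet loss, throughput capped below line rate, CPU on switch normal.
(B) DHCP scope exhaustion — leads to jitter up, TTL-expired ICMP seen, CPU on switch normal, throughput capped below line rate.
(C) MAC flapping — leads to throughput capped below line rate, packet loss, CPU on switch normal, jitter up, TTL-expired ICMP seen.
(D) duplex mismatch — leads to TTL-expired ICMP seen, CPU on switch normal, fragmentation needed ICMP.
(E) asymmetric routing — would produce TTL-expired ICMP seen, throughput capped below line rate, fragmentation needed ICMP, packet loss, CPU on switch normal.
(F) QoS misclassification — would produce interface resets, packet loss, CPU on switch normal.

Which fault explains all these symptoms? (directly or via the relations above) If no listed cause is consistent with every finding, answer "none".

Checking each candidate against the observations:
(A) multicast storm — packet loss match; CPU on switch normal match; jitter up miss; throughput capped below line rate match; TTL-expired ICMP seen match
(B) DHCP scope exhaustion — packet loss miss; CPU on switch normal match; jitter up match; throughput capped below line rate match; TTL-expired ICMP seen match
(C) MAC flapping — accounts for every observation
(D) duplex mismatch — packet loss miss; CPU on switch normal match; jitter up miss; throughput capped below line rate miss; TTL-expired ICMP seen match
(E) asymmetric routing — packet loss match; CPU on switch normal match; jitter up miss; throughput capped below line rate match; TTL-expired ICMP seen match
(F) QoS misclassification — packet loss match; CPU on switch normal match; jitter up miss; throughput capped below line rate miss; TTL-expired ICMP seen miss
(C) is the only candidate with no mismatches.

C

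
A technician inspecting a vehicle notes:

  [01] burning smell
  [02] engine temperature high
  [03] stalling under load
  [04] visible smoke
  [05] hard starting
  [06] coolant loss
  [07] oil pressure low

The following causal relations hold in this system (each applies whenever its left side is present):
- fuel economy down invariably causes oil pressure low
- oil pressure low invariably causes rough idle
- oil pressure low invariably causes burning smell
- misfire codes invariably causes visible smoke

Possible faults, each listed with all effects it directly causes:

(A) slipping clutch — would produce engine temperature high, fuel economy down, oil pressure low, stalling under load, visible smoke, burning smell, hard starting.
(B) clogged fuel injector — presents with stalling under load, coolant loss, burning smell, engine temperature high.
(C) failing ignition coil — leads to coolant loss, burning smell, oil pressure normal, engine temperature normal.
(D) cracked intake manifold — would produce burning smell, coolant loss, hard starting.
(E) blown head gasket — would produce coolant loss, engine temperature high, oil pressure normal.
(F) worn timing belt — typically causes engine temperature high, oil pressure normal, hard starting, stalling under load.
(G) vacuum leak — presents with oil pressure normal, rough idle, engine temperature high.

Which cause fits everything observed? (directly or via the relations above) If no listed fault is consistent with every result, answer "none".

Per-candidate check:
(A) slipping clutch — burning smell ✓; engine temperature high ✓; stalling under load ✓; visible smoke ✓; hard starting ✓; coolant loss ✗; oil pressure low ✓
(B) clogged fuel injector — burning smell ✓; engine temperature high ✓; stalling under load ✓; visible smoke ✗; hard starting ✗; coolant loss ✓; oil pressure low ✗
(C) failing ignition coil — burning smell ✓; engine temperature high ✗; stalling under load ✗; visible smoke ✗; hard starting ✗; coolant loss ✓; oil pressure low ✗
(D) cracked intake manifold — does not account for engine temperature high, stalling under load, visible smoke, oil pressure low
(E) blown head gasket — burning smell ✗; engine temperature high ✓; stalling under load ✗; visible smoke ✗; hard starting ✗; coolant loss ✓; oil pressure low ✗
(F) worn timing belt — burning smell ✗; engine temperature high ✓; stalling under load ✓; visible smoke ✗; hard starting ✓; coolant loss ✗; oil pressure low ✗
(G) vacuum leak — burning smell ✗; engine temperature high ✓; stalling under load ✗; visible smoke ✗; hard starting ✗; coolant loss ✗; oil pressure low ✗
Every candidate fails on at least one observation.

none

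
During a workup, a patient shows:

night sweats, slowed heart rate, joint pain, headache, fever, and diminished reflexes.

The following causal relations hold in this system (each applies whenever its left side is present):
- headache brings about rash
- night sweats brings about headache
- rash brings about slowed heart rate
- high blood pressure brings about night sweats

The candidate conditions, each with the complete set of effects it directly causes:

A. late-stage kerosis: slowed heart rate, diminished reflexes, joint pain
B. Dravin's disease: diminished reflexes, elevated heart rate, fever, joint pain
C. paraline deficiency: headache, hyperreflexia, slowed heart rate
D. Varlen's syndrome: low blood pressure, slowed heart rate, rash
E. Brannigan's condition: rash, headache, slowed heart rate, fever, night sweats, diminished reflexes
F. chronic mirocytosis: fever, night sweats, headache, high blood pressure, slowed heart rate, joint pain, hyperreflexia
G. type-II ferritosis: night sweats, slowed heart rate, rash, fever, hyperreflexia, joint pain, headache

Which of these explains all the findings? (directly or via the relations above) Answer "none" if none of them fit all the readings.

none

Testing each hypothesis:
(A) late-stage kerosis — night sweats ✗; slowed heart rate ✓; joint pain ✓; headache ✗; fever ✗; diminished reflexes ✓
(B) Dravin's disease — night sweats ✗; slowed heart rate ✗; joint pain ✓; headache ✗; fever ✓; diminished reflexes ✓
(C) paraline deficiency — fails on night sweats, joint pain, fever, diminished reflexes (predicts hyperreflexia, not diminished reflexes)
(D) Varlen's syndrome — night sweats ✗; slowed heart rate ✓; joint pain ✗; headache ✗; fever ✗; diminished reflexes ✗
(E) Brannigan's condition — night sweats ✓; slowed heart rate ✓; joint pain ✗; headache ✓; fever ✓; diminished reflexes ✓
(F) chronic mirocytosis — fails on diminished reflexes (predicts hyperreflexia, not diminished reflexes)
(G) type-II ferritosis — night sweats ✓; slowed heart rate ✓; joint pain ✓; headache ✓; fever ✓; diminished reflexes ✗
None of the listed candidates fits everything.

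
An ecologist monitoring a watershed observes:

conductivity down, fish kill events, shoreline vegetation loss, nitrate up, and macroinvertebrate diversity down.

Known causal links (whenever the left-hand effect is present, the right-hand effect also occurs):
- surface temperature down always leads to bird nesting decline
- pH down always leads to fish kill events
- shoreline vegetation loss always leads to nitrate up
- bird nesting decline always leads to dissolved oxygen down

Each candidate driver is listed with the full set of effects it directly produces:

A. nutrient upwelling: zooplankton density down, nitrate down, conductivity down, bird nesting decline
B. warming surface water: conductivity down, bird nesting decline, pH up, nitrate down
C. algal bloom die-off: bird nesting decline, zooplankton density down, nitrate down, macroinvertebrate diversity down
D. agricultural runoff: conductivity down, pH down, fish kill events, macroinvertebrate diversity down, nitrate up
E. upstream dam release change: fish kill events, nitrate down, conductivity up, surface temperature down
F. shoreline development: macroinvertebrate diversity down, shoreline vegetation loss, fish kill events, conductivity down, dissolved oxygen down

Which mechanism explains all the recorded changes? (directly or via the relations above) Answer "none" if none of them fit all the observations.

Checking each candidate against the observations:
(A) nutrient upwelling — conductivity down +; fish kill events -; shoreline vegetation loss -; nitrate up -; macroinvertebrate diversity down -
(B) warming surface water — fails on fish kill events, shoreline vegetation loss, nitrate up, macroinvertebrate diversity down (predicts nitrate down, not nitrate up)
(C) algal bloom die-off — conductivity down -; fish kill events -; shoreline vegetation loss -; nitrate up -; macroinvertebrate diversity down +
(D) agricultural runoff — does not account for shoreline vegetation loss
(E) upstream dam release change — conductivity down -; fish kill events +; shoreline vegetation loss -; nitrate up -; macroinvertebrate diversity down -
(F) shoreline development — accounts for every observation (nitrate up by shoreline vegetation loss → nitrate up)
(F) is the only candidate with no mismatches.

F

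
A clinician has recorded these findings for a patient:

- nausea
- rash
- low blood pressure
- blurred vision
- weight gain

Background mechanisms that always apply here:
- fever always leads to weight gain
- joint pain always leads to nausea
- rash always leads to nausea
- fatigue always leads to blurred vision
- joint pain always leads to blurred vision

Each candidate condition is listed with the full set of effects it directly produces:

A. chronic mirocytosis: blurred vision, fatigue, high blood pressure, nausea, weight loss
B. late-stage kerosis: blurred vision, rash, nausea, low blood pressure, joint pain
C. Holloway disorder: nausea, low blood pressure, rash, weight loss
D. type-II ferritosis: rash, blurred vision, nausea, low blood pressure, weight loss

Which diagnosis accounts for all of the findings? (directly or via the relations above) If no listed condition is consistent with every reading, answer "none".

none

For each candidate, compare predicted effects to what was observed:
(A) chronic mirocytosis — fails on rash, low blood pressure, weight gain (predicts high blood pressure, not low blood pressure; predicts weight loss, not weight gain)
(B) late-stage kerosis — does not account for weight gain
(C) Holloway disorder — fails on blurred vision, weight gain (predicts weight loss, not weight gain)
(D) type-II ferritosis — nausea match; rash match; low blood pressure match; blurred vision match; weight gain miss
No candidate is consistent with all observations.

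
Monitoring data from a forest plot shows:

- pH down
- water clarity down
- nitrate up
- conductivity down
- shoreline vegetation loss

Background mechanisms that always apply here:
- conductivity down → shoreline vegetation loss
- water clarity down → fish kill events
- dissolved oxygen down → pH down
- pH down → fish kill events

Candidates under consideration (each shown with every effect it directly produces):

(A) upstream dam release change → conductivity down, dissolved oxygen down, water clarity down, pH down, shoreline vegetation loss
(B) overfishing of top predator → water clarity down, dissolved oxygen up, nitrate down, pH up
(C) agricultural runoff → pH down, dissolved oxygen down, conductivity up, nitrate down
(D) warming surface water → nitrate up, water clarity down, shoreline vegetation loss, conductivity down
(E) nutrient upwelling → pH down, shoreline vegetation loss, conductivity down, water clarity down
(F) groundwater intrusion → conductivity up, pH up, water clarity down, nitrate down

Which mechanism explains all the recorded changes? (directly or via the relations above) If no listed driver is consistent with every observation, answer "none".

For each candidate, compare predicted effects to what was observed:
(A) upstream dam release change — pH down match; water clarity down match; nitrate up miss; conductivity down match; shoreline vegetation loss match
(B) overfishing of top predator — fails on pH down, nitrate up, conductivity down, shoreline vegetation loss (predicts pH up, not pH down; predicts nitrate down, not nitrate up)
(C) agricultural runoff — fails on water clarity down, nitrate up, conductivity down, shoreline vegetation loss (predicts nitrate down, not nitrate up; predicts conductivity up, not conductivity down)
(D) warming surface water — pH down miss; water clarity down match; nitrate up match; conductivity down match; shoreline vegetation loss match
(E) nutrient upwelling — does not account for nitrate up
(F) groundwater intrusion — pH down miss; water clarity down match; nitrate up miss; conductivity down miss; shoreline vegetation loss miss
None of the listed candidates fits everything.

none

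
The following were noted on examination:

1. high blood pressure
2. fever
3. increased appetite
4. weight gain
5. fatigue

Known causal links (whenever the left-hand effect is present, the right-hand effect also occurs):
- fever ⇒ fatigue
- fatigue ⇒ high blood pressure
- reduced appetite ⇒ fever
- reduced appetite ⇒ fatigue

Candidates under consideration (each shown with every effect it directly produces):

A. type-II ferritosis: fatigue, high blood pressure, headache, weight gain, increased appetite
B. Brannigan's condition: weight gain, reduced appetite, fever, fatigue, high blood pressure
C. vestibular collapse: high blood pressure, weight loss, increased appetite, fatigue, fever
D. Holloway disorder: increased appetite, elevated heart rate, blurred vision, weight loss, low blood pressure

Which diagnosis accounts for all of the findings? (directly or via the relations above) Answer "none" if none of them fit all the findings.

none

Testing each hypothesis:
(A) type-II ferritosis — high blood pressure yes; fever NO; increased appetite yes; weight gain yes; fatigue yes
(B) Brannigan's condition — fails on increased appetite (predicts reduced appetite, not increased appetite)
(C) vestibular collapse — fails on weight gain (predicts weight loss, not weight gain)
(D) Holloway disorder — high blood pressure NO; fever NO; increased appetite yes; weight gain NO; fatigue NO
No candidate is consistent with all observations.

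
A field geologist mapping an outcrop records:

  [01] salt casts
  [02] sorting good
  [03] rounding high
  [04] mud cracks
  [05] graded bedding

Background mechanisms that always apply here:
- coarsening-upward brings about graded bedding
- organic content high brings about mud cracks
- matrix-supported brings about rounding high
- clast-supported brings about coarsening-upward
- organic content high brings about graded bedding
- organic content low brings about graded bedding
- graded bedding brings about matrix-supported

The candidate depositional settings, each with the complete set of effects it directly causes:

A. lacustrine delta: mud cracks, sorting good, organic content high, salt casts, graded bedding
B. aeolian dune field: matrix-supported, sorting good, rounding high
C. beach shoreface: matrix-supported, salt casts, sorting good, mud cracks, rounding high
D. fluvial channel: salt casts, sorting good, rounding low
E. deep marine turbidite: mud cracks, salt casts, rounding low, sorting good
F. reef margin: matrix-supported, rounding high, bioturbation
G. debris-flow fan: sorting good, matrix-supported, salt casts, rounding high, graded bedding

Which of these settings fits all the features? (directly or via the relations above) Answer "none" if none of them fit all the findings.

Testing each hypothesis:
(A) lacustrine delta — salt casts match; sorting good match; rounding high match (by graded bedding → matrix-supported → rounding high); mud cracks match; graded bedding match
(B) aeolian dune field — salt casts miss; sorting good match; rounding high match; mud cracks miss; graded bedding miss
(C) beach shoreface — does not account for graded bedding
(D) fluvial channel — salt casts match; sorting good match; rounding high miss; mud cracks miss; graded bedding miss
(E) deep marine turbidite — fails on rounding high, graded bedding (predicts rounding low, not rounding high)
(F) reef margin — salt casts miss; sorting good miss; rounding high match; mud cracks miss; graded bedding miss
(G) debris-flow fan — does not account for mud cracks
(A) is the only candidate with no mismatches.

A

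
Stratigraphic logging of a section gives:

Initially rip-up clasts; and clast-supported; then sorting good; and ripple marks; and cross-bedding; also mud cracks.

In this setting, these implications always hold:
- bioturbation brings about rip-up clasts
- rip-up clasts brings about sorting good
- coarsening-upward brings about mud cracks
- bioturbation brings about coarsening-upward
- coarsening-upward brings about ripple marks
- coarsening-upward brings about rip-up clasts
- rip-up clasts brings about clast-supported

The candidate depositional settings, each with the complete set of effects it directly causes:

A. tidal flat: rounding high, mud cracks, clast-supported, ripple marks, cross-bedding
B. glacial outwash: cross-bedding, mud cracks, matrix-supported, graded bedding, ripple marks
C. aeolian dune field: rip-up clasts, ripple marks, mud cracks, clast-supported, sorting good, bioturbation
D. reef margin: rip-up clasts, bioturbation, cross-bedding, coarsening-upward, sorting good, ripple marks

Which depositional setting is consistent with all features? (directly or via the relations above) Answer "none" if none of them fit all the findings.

D

Testing each hypothesis:
(A) tidal flat — does not account for rip-up clasts, sorting good
(B) glacial outwash — rip-up clasts miss; clast-supported miss; sorting good miss; ripple marks match; cross-bedding match; mud cracks match
(C) aeolian dune field — rip-up clasts match; clast-supported match; sorting good match; ripple marks match; cross-bedding miss; mud cracks match
(D) reef margin — rip-up clasts match; clast-supported match (by rip-up clasts → clast-supported); sorting good match; ripple marks match; cross-bedding match; mud cracks match (by coarsening-upward → mud cracks)
(D) is the only candidate with no mismatches.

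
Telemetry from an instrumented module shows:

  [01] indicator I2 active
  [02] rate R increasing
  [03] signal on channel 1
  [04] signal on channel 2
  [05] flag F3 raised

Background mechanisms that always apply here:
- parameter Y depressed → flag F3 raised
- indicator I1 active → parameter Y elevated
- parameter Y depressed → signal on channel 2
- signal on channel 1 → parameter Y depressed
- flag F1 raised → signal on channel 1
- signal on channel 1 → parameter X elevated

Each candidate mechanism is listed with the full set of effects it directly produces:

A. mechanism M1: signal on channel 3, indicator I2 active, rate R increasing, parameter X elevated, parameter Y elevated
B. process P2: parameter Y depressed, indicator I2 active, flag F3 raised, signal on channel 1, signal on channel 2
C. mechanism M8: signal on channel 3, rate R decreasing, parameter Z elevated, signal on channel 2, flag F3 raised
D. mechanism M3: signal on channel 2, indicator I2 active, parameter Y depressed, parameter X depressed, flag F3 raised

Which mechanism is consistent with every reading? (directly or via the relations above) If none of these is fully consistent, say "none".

Testing each hypothesis:
(A) mechanism M1 — does not account for signal on channel 1, signal on channel 2, flag F3 raised
(B) process P2 — indicator I2 active match; rate R increasing miss; signal on channel 1 match; signal on channel 2 match; flag F3 raised match
(C) mechanism M8 — fails on indicator I2 active, rate R increasing, signal on channel 1 (predicts rate R decreasing, not rate R increasing)
(D) mechanism M3 — does not account for rate R increasing, signal on channel 1
None of the listed candidates fits everything.

none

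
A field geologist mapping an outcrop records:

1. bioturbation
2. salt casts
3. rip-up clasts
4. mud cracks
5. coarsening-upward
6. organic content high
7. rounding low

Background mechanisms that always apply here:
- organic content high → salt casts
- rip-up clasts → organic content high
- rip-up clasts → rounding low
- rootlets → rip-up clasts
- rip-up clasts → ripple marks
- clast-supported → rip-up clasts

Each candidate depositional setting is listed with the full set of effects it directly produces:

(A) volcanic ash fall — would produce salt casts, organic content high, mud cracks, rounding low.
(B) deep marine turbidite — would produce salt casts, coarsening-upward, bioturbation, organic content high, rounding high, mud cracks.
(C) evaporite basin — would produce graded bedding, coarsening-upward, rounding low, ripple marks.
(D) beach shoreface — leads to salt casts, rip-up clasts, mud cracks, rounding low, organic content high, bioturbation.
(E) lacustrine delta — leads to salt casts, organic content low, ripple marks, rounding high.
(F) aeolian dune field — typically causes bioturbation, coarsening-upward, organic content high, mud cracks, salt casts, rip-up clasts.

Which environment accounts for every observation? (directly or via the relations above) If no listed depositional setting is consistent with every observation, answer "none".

F

For each candidate, compare predicted effects to what was observed:
(A) volcanic ash fall — bioturbation -; salt casts +; rip-up clasts -; mud cracks +; coarsening-upward -; organic content high +; rounding low +
(B) deep marine turbidite — bioturbation +; salt casts +; rip-up clasts -; mud cracks +; coarsening-upward +; organic content high +; rounding low -
(C) evaporite basin — does not account for bioturbation, salt casts, rip-up clasts, mud cracks, organic content high
(D) beach shoreface — does not account for coarsening-upward
(E) lacustrine delta — fails on bioturbation, rip-up clasts, mud cracks, coarsening-upward, organic content high, rounding low (predicts organic content low, not organic content high; predicts rounding high, not rounding low)
(F) aeolian dune field — accounts for every observation (rounding low through rip-up clasts → rounding low)
(F) alone accounts for all the evidence.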